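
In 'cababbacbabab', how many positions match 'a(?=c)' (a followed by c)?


Lookahead 'a(?=c)' matches 'a' only when followed by 'c'.
String: 'cababbacbabab'
Checking each position where char is 'a':
  pos 1: 'a' -> no (next='b')
  pos 3: 'a' -> no (next='b')
  pos 6: 'a' -> MATCH (next='c')
  pos 9: 'a' -> no (next='b')
  pos 11: 'a' -> no (next='b')
Matching positions: [6]
Count: 1

1


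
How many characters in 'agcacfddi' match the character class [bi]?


Character class [bi] matches any of: {b, i}
Scanning string 'agcacfddi' character by character:
  pos 0: 'a' -> no
  pos 1: 'g' -> no
  pos 2: 'c' -> no
  pos 3: 'a' -> no
  pos 4: 'c' -> no
  pos 5: 'f' -> no
  pos 6: 'd' -> no
  pos 7: 'd' -> no
  pos 8: 'i' -> MATCH
Total matches: 1

1


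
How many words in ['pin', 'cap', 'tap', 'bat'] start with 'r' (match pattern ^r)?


Pattern ^r anchors to start of word. Check which words begin with 'r':
  'pin' -> no
  'cap' -> no
  'tap' -> no
  'bat' -> no
Matching words: []
Count: 0

0


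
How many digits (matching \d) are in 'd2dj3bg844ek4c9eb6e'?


\d matches any digit 0-9.
Scanning 'd2dj3bg844ek4c9eb6e':
  pos 1: '2' -> DIGIT
  pos 4: '3' -> DIGIT
  pos 7: '8' -> DIGIT
  pos 8: '4' -> DIGIT
  pos 9: '4' -> DIGIT
  pos 12: '4' -> DIGIT
  pos 14: '9' -> DIGIT
  pos 17: '6' -> DIGIT
Digits found: ['2', '3', '8', '4', '4', '4', '9', '6']
Total: 8

8


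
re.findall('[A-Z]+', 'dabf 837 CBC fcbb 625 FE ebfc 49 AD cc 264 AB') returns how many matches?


Pattern '[A-Z]+' finds one or more uppercase letters.
Text: 'dabf 837 CBC fcbb 625 FE ebfc 49 AD cc 264 AB'
Scanning for matches:
  Match 1: 'CBC'
  Match 2: 'FE'
  Match 3: 'AD'
  Match 4: 'AB'
Total matches: 4

4


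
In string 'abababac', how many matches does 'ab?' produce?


Pattern 'ab?' matches 'a' optionally followed by 'b'.
String: 'abababac'
Scanning left to right for 'a' then checking next char:
  Match 1: 'ab' (a followed by b)
  Match 2: 'ab' (a followed by b)
  Match 3: 'ab' (a followed by b)
  Match 4: 'a' (a not followed by b)
Total matches: 4

4


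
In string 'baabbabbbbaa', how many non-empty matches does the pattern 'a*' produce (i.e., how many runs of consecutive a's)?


Pattern 'a*' matches zero or more a's. We want non-empty runs of consecutive a's.
String: 'baabbabbbbaa'
Walking through the string to find runs of a's:
  Run 1: positions 1-2 -> 'aa'
  Run 2: positions 5-5 -> 'a'
  Run 3: positions 10-11 -> 'aa'
Non-empty runs found: ['aa', 'a', 'aa']
Count: 3

3


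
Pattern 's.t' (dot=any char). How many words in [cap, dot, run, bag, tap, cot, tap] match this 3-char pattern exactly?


Pattern 's.t' means: starts with 's', any single char, ends with 't'.
Checking each word (must be exactly 3 chars):
  'cap' (len=3): no
  'dot' (len=3): no
  'run' (len=3): no
  'bag' (len=3): no
  'tap' (len=3): no
  'cot' (len=3): no
  'tap' (len=3): no
Matching words: []
Total: 0

0


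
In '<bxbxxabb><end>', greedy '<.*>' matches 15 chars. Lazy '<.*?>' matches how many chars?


Greedy '<.*>' tries to match as MUCH as possible.
Lazy '<.*?>' tries to match as LITTLE as possible.

String: '<bxbxxabb><end>'
Greedy '<.*>' starts at first '<' and extends to the LAST '>': '<bxbxxabb><end>' (15 chars)
Lazy '<.*?>' starts at first '<' and stops at the FIRST '>': '<bxbxxabb>' (10 chars)

10


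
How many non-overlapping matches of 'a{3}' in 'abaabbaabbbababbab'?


Pattern 'a{3}' matches exactly 3 consecutive a's (greedy, non-overlapping).
String: 'abaabbaabbbababbab'
Scanning for runs of a's:
  Run at pos 0: 'a' (length 1) -> 0 match(es)
  Run at pos 2: 'aa' (length 2) -> 0 match(es)
  Run at pos 6: 'aa' (length 2) -> 0 match(es)
  Run at pos 11: 'a' (length 1) -> 0 match(es)
  Run at pos 13: 'a' (length 1) -> 0 match(es)
  Run at pos 16: 'a' (length 1) -> 0 match(es)
Matches found: []
Total: 0

0


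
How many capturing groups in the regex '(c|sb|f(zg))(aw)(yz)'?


To count capturing groups, count each '(' that starts a group.
Pattern: '(c|sb|f(zg))(aw)(yz)'
Walking through the pattern:
  Position 0: '(' -> group #1
  Position 7: '(' -> group #2
  Position 12: '(' -> group #3
  Position 16: '(' -> group #4
Total capturing groups: 4

4


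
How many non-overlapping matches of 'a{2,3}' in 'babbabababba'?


Pattern 'a{2,3}' matches between 2 and 3 consecutive a's (greedy).
String: 'babbabababba'
Finding runs of a's and applying greedy matching:
  Run at pos 1: 'a' (length 1)
  Run at pos 4: 'a' (length 1)
  Run at pos 6: 'a' (length 1)
  Run at pos 8: 'a' (length 1)
  Run at pos 11: 'a' (length 1)
Matches: []
Count: 0

0


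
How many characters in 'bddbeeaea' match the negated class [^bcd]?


Negated class [^bcd] matches any char NOT in {b, c, d}
Scanning 'bddbeeaea':
  pos 0: 'b' -> no (excluded)
  pos 1: 'd' -> no (excluded)
  pos 2: 'd' -> no (excluded)
  pos 3: 'b' -> no (excluded)
  pos 4: 'e' -> MATCH
  pos 5: 'e' -> MATCH
  pos 6: 'a' -> MATCH
  pos 7: 'e' -> MATCH
  pos 8: 'a' -> MATCH
Total matches: 5

5


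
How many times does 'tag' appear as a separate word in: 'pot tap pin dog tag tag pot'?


Scanning each word for exact match 'tag':
  Word 1: 'pot' -> no
  Word 2: 'tap' -> no
  Word 3: 'pin' -> no
  Word 4: 'dog' -> no
  Word 5: 'tag' -> MATCH
  Word 6: 'tag' -> MATCH
  Word 7: 'pot' -> no
Total matches: 2

2


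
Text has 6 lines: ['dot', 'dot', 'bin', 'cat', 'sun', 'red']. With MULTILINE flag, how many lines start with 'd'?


With MULTILINE flag, ^ matches the start of each line.
Lines: ['dot', 'dot', 'bin', 'cat', 'sun', 'red']
Checking which lines start with 'd':
  Line 1: 'dot' -> MATCH
  Line 2: 'dot' -> MATCH
  Line 3: 'bin' -> no
  Line 4: 'cat' -> no
  Line 5: 'sun' -> no
  Line 6: 'red' -> no
Matching lines: ['dot', 'dot']
Count: 2

2


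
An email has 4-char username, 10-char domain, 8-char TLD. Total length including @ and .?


An email address has format: username@domain.tld
Username length: 4
'@' character: 1
Domain length: 10
'.' character: 1
TLD length: 8
Total = 4 + 1 + 10 + 1 + 8 = 24

24


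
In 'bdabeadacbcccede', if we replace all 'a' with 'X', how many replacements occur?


re.sub('a', 'X', text) replaces every occurrence of 'a' with 'X'.
Text: 'bdabeadacbcccede'
Scanning for 'a':
  pos 2: 'a' -> replacement #1
  pos 5: 'a' -> replacement #2
  pos 7: 'a' -> replacement #3
Total replacements: 3

3


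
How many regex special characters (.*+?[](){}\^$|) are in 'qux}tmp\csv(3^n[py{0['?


Regex special characters are: . * + ? [ ] ( ) { } \ ^ $ |
Scanning 'qux}tmp\csv(3^n[py{0[':
  pos 3: '}' -> SPECIAL
  pos 7: '\' -> SPECIAL
  pos 11: '(' -> SPECIAL
  pos 13: '^' -> SPECIAL
  pos 15: '[' -> SPECIAL
  pos 18: '{' -> SPECIAL
  pos 20: '[' -> SPECIAL
Special chars found: ['}', '\\', '(', '^', '[', '{', '[']
Total: 7

7


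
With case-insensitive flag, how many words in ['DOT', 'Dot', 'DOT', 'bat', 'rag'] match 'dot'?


Case-insensitive matching: compare each word's lowercase form to 'dot'.
  'DOT' -> lower='dot' -> MATCH
  'Dot' -> lower='dot' -> MATCH
  'DOT' -> lower='dot' -> MATCH
  'bat' -> lower='bat' -> no
  'rag' -> lower='rag' -> no
Matches: ['DOT', 'Dot', 'DOT']
Count: 3

3


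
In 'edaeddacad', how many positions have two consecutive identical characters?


Looking for consecutive identical characters in 'edaeddacad':
  pos 0-1: 'e' vs 'd' -> different
  pos 1-2: 'd' vs 'a' -> different
  pos 2-3: 'a' vs 'e' -> different
  pos 3-4: 'e' vs 'd' -> different
  pos 4-5: 'd' vs 'd' -> MATCH ('dd')
  pos 5-6: 'd' vs 'a' -> different
  pos 6-7: 'a' vs 'c' -> different
  pos 7-8: 'c' vs 'a' -> different
  pos 8-9: 'a' vs 'd' -> different
Consecutive identical pairs: ['dd']
Count: 1

1


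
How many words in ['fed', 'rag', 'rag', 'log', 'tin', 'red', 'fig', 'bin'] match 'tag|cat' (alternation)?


Alternation 'tag|cat' matches either 'tag' or 'cat'.
Checking each word:
  'fed' -> no
  'rag' -> no
  'rag' -> no
  'log' -> no
  'tin' -> no
  'red' -> no
  'fig' -> no
  'bin' -> no
Matches: []
Count: 0

0


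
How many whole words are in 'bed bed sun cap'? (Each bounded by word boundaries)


Word boundaries (\b) mark the start/end of each word.
Text: 'bed bed sun cap'
Splitting by whitespace:
  Word 1: 'bed'
  Word 2: 'bed'
  Word 3: 'sun'
  Word 4: 'cap'
Total whole words: 4

4


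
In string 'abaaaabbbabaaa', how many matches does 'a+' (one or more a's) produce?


Pattern 'a+' matches one or more consecutive a's.
String: 'abaaaabbbabaaa'
Scanning for runs of a:
  Match 1: 'a' (length 1)
  Match 2: 'aaaa' (length 4)
  Match 3: 'a' (length 1)
  Match 4: 'aaa' (length 3)
Total matches: 4

4


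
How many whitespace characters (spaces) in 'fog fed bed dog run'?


\s matches whitespace characters (spaces, tabs, etc.).
Text: 'fog fed bed dog run'
This text has 5 words separated by spaces.
Number of spaces = number of words - 1 = 5 - 1 = 4

4


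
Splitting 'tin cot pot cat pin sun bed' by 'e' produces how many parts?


Splitting by 'e' breaks the string at each occurrence of the separator.
Text: 'tin cot pot cat pin sun bed'
Parts after split:
  Part 1: 'tin cot pot cat pin sun b'
  Part 2: 'd'
Total parts: 2

2


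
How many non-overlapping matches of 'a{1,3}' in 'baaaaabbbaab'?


Pattern 'a{1,3}' matches between 1 and 3 consecutive a's (greedy).
String: 'baaaaabbbaab'
Finding runs of a's and applying greedy matching:
  Run at pos 1: 'aaaaa' (length 5)
  Run at pos 9: 'aa' (length 2)
Matches: ['aaa', 'aa', 'aa']
Count: 3

3


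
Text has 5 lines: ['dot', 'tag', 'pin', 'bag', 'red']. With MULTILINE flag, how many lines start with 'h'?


With MULTILINE flag, ^ matches the start of each line.
Lines: ['dot', 'tag', 'pin', 'bag', 'red']
Checking which lines start with 'h':
  Line 1: 'dot' -> no
  Line 2: 'tag' -> no
  Line 3: 'pin' -> no
  Line 4: 'bag' -> no
  Line 5: 'red' -> no
Matching lines: []
Count: 0

0


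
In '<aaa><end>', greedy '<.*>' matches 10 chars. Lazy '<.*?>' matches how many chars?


Greedy '<.*>' tries to match as MUCH as possible.
Lazy '<.*?>' tries to match as LITTLE as possible.

String: '<aaa><end>'
Greedy '<.*>' starts at first '<' and extends to the LAST '>': '<aaa><end>' (10 chars)
Lazy '<.*?>' starts at first '<' and stops at the FIRST '>': '<aaa>' (5 chars)

5


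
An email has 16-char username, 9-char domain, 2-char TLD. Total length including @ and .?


An email address has format: username@domain.tld
Username length: 16
'@' character: 1
Domain length: 9
'.' character: 1
TLD length: 2
Total = 16 + 1 + 9 + 1 + 2 = 29

29


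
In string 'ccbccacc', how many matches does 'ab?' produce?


Pattern 'ab?' matches 'a' optionally followed by 'b'.
String: 'ccbccacc'
Scanning left to right for 'a' then checking next char:
  Match 1: 'a' (a not followed by b)
Total matches: 1

1


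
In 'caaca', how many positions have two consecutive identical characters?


Looking for consecutive identical characters in 'caaca':
  pos 0-1: 'c' vs 'a' -> different
  pos 1-2: 'a' vs 'a' -> MATCH ('aa')
  pos 2-3: 'a' vs 'c' -> different
  pos 3-4: 'c' vs 'a' -> different
Consecutive identical pairs: ['aa']
Count: 1

1


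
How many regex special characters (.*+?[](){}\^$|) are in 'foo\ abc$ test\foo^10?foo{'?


Regex special characters are: . * + ? [ ] ( ) { } \ ^ $ |
Scanning 'foo\ abc$ test\foo^10?foo{':
  pos 3: '\' -> SPECIAL
  pos 8: '$' -> SPECIAL
  pos 14: '\' -> SPECIAL
  pos 18: '^' -> SPECIAL
  pos 21: '?' -> SPECIAL
  pos 25: '{' -> SPECIAL
Special chars found: ['\\', '$', '\\', '^', '?', '{']
Total: 6

6


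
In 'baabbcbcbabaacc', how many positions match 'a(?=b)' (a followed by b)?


Lookahead 'a(?=b)' matches 'a' only when followed by 'b'.
String: 'baabbcbcbabaacc'
Checking each position where char is 'a':
  pos 1: 'a' -> no (next='a')
  pos 2: 'a' -> MATCH (next='b')
  pos 9: 'a' -> MATCH (next='b')
  pos 11: 'a' -> no (next='a')
  pos 12: 'a' -> no (next='c')
Matching positions: [2, 9]
Count: 2

2


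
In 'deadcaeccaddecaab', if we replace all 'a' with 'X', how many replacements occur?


re.sub('a', 'X', text) replaces every occurrence of 'a' with 'X'.
Text: 'deadcaeccaddecaab'
Scanning for 'a':
  pos 2: 'a' -> replacement #1
  pos 5: 'a' -> replacement #2
  pos 9: 'a' -> replacement #3
  pos 14: 'a' -> replacement #4
  pos 15: 'a' -> replacement #5
Total replacements: 5

5


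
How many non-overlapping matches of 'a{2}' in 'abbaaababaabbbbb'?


Pattern 'a{2}' matches exactly 2 consecutive a's (greedy, non-overlapping).
String: 'abbaaababaabbbbb'
Scanning for runs of a's:
  Run at pos 0: 'a' (length 1) -> 0 match(es)
  Run at pos 3: 'aaa' (length 3) -> 1 match(es)
  Run at pos 7: 'a' (length 1) -> 0 match(es)
  Run at pos 9: 'aa' (length 2) -> 1 match(es)
Matches found: ['aa', 'aa']
Total: 2

2


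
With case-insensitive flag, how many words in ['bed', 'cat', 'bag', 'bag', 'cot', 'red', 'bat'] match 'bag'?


Case-insensitive matching: compare each word's lowercase form to 'bag'.
  'bed' -> lower='bed' -> no
  'cat' -> lower='cat' -> no
  'bag' -> lower='bag' -> MATCH
  'bag' -> lower='bag' -> MATCH
  'cot' -> lower='cot' -> no
  'red' -> lower='red' -> no
  'bat' -> lower='bat' -> no
Matches: ['bag', 'bag']
Count: 2

2


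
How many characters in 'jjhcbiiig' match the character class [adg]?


Character class [adg] matches any of: {a, d, g}
Scanning string 'jjhcbiiig' character by character:
  pos 0: 'j' -> no
  pos 1: 'j' -> no
  pos 2: 'h' -> no
  pos 3: 'c' -> no
  pos 4: 'b' -> no
  pos 5: 'i' -> no
  pos 6: 'i' -> no
  pos 7: 'i' -> no
  pos 8: 'g' -> MATCH
Total matches: 1

1


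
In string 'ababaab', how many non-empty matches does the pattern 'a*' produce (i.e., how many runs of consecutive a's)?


Pattern 'a*' matches zero or more a's. We want non-empty runs of consecutive a's.
String: 'ababaab'
Walking through the string to find runs of a's:
  Run 1: positions 0-0 -> 'a'
  Run 2: positions 2-2 -> 'a'
  Run 3: positions 4-5 -> 'aa'
Non-empty runs found: ['a', 'a', 'aa']
Count: 3

3


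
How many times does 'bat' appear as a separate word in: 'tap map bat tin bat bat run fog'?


Scanning each word for exact match 'bat':
  Word 1: 'tap' -> no
  Word 2: 'map' -> no
  Word 3: 'bat' -> MATCH
  Word 4: 'tin' -> no
  Word 5: 'bat' -> MATCH
  Word 6: 'bat' -> MATCH
  Word 7: 'run' -> no
  Word 8: 'fog' -> no
Total matches: 3

3


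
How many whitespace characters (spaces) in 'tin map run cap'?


\s matches whitespace characters (spaces, tabs, etc.).
Text: 'tin map run cap'
This text has 4 words separated by spaces.
Number of spaces = number of words - 1 = 4 - 1 = 3

3


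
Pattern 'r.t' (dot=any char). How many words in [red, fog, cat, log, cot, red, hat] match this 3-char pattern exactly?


Pattern 'r.t' means: starts with 'r', any single char, ends with 't'.
Checking each word (must be exactly 3 chars):
  'red' (len=3): no
  'fog' (len=3): no
  'cat' (len=3): no
  'log' (len=3): no
  'cot' (len=3): no
  'red' (len=3): no
  'hat' (len=3): no
Matching words: []
Total: 0

0


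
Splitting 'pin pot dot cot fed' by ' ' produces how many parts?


Splitting by ' ' breaks the string at each occurrence of the separator.
Text: 'pin pot dot cot fed'
Parts after split:
  Part 1: 'pin'
  Part 2: 'pot'
  Part 3: 'dot'
  Part 4: 'cot'
  Part 5: 'fed'
Total parts: 5

5


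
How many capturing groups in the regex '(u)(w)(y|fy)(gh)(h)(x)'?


To count capturing groups, count each '(' that starts a group.
Pattern: '(u)(w)(y|fy)(gh)(h)(x)'
Walking through the pattern:
  Position 0: '(' -> group #1
  Position 3: '(' -> group #2
  Position 6: '(' -> group #3
  Position 12: '(' -> group #4
  Position 16: '(' -> group #5
  Position 19: '(' -> group #6
Total capturing groups: 6

6


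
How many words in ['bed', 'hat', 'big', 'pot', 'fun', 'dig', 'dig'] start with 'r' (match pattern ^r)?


Pattern ^r anchors to start of word. Check which words begin with 'r':
  'bed' -> no
  'hat' -> no
  'big' -> no
  'pot' -> no
  'fun' -> no
  'dig' -> no
  'dig' -> no
Matching words: []
Count: 0

0


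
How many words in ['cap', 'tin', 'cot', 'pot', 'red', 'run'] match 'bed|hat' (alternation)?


Alternation 'bed|hat' matches either 'bed' or 'hat'.
Checking each word:
  'cap' -> no
  'tin' -> no
  'cot' -> no
  'pot' -> no
  'red' -> no
  'run' -> no
Matches: []
Count: 0

0


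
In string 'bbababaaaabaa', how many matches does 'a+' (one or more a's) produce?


Pattern 'a+' matches one or more consecutive a's.
String: 'bbababaaaabaa'
Scanning for runs of a:
  Match 1: 'a' (length 1)
  Match 2: 'a' (length 1)
  Match 3: 'aaaa' (length 4)
  Match 4: 'aa' (length 2)
Total matches: 4

4


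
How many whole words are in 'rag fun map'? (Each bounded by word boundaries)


Word boundaries (\b) mark the start/end of each word.
Text: 'rag fun map'
Splitting by whitespace:
  Word 1: 'rag'
  Word 2: 'fun'
  Word 3: 'map'
Total whole words: 3

3


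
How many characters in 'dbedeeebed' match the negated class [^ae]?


Negated class [^ae] matches any char NOT in {a, e}
Scanning 'dbedeeebed':
  pos 0: 'd' -> MATCH
  pos 1: 'b' -> MATCH
  pos 2: 'e' -> no (excluded)
  pos 3: 'd' -> MATCH
  pos 4: 'e' -> no (excluded)
  pos 5: 'e' -> no (excluded)
  pos 6: 'e' -> no (excluded)
  pos 7: 'b' -> MATCH
  pos 8: 'e' -> no (excluded)
  pos 9: 'd' -> MATCH
Total matches: 5

5


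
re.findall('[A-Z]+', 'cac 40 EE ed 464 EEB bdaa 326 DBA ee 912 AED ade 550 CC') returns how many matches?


Pattern '[A-Z]+' finds one or more uppercase letters.
Text: 'cac 40 EE ed 464 EEB bdaa 326 DBA ee 912 AED ade 550 CC'
Scanning for matches:
  Match 1: 'EE'
  Match 2: 'EEB'
  Match 3: 'DBA'
  Match 4: 'AED'
  Match 5: 'CC'
Total matches: 5

5


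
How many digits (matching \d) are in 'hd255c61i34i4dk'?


\d matches any digit 0-9.
Scanning 'hd255c61i34i4dk':
  pos 2: '2' -> DIGIT
  pos 3: '5' -> DIGIT
  pos 4: '5' -> DIGIT
  pos 6: '6' -> DIGIT
  pos 7: '1' -> DIGIT
  pos 9: '3' -> DIGIT
  pos 10: '4' -> DIGIT
  pos 12: '4' -> DIGIT
Digits found: ['2', '5', '5', '6', '1', '3', '4', '4']
Total: 8

8


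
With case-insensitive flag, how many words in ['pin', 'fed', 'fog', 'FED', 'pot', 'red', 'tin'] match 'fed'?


Case-insensitive matching: compare each word's lowercase form to 'fed'.
  'pin' -> lower='pin' -> no
  'fed' -> lower='fed' -> MATCH
  'fog' -> lower='fog' -> no
  'FED' -> lower='fed' -> MATCH
  'pot' -> lower='pot' -> no
  'red' -> lower='red' -> no
  'tin' -> lower='tin' -> no
Matches: ['fed', 'FED']
Count: 2

2


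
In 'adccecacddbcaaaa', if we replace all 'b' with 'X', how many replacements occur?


re.sub('b', 'X', text) replaces every occurrence of 'b' with 'X'.
Text: 'adccecacddbcaaaa'
Scanning for 'b':
  pos 10: 'b' -> replacement #1
Total replacements: 1

1


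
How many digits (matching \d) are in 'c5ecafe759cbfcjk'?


\d matches any digit 0-9.
Scanning 'c5ecafe759cbfcjk':
  pos 1: '5' -> DIGIT
  pos 7: '7' -> DIGIT
  pos 8: '5' -> DIGIT
  pos 9: '9' -> DIGIT
Digits found: ['5', '7', '5', '9']
Total: 4

4


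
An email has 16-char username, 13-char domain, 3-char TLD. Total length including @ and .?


An email address has format: username@domain.tld
Username length: 16
'@' character: 1
Domain length: 13
'.' character: 1
TLD length: 3
Total = 16 + 1 + 13 + 1 + 3 = 34

34


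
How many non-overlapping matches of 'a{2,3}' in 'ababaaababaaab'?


Pattern 'a{2,3}' matches between 2 and 3 consecutive a's (greedy).
String: 'ababaaababaaab'
Finding runs of a's and applying greedy matching:
  Run at pos 0: 'a' (length 1)
  Run at pos 2: 'a' (length 1)
  Run at pos 4: 'aaa' (length 3)
  Run at pos 8: 'a' (length 1)
  Run at pos 10: 'aaa' (length 3)
Matches: ['aaa', 'aaa']
Count: 2

2


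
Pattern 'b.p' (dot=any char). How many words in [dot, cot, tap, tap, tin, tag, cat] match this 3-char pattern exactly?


Pattern 'b.p' means: starts with 'b', any single char, ends with 'p'.
Checking each word (must be exactly 3 chars):
  'dot' (len=3): no
  'cot' (len=3): no
  'tap' (len=3): no
  'tap' (len=3): no
  'tin' (len=3): no
  'tag' (len=3): no
  'cat' (len=3): no
Matching words: []
Total: 0

0


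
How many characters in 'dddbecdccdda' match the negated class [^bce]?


Negated class [^bce] matches any char NOT in {b, c, e}
Scanning 'dddbecdccdda':
  pos 0: 'd' -> MATCH
  pos 1: 'd' -> MATCH
  pos 2: 'd' -> MATCH
  pos 3: 'b' -> no (excluded)
  pos 4: 'e' -> no (excluded)
  pos 5: 'c' -> no (excluded)
  pos 6: 'd' -> MATCH
  pos 7: 'c' -> no (excluded)
  pos 8: 'c' -> no (excluded)
  pos 9: 'd' -> MATCH
  pos 10: 'd' -> MATCH
  pos 11: 'a' -> MATCH
Total matches: 7

7


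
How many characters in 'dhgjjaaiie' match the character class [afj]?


Character class [afj] matches any of: {a, f, j}
Scanning string 'dhgjjaaiie' character by character:
  pos 0: 'd' -> no
  pos 1: 'h' -> no
  pos 2: 'g' -> no
  pos 3: 'j' -> MATCH
  pos 4: 'j' -> MATCH
  pos 5: 'a' -> MATCH
  pos 6: 'a' -> MATCH
  pos 7: 'i' -> no
  pos 8: 'i' -> no
  pos 9: 'e' -> no
Total matches: 4

4


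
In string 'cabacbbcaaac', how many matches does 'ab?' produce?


Pattern 'ab?' matches 'a' optionally followed by 'b'.
String: 'cabacbbcaaac'
Scanning left to right for 'a' then checking next char:
  Match 1: 'ab' (a followed by b)
  Match 2: 'a' (a not followed by b)
  Match 3: 'a' (a not followed by b)
  Match 4: 'a' (a not followed by b)
  Match 5: 'a' (a not followed by b)
Total matches: 5

5


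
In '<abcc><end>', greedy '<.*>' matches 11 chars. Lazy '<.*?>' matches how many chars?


Greedy '<.*>' tries to match as MUCH as possible.
Lazy '<.*?>' tries to match as LITTLE as possible.

String: '<abcc><end>'
Greedy '<.*>' starts at first '<' and extends to the LAST '>': '<abcc><end>' (11 chars)
Lazy '<.*?>' starts at first '<' and stops at the FIRST '>': '<abcc>' (6 chars)

6


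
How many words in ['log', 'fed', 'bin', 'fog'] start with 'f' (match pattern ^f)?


Pattern ^f anchors to start of word. Check which words begin with 'f':
  'log' -> no
  'fed' -> MATCH (starts with 'f')
  'bin' -> no
  'fog' -> MATCH (starts with 'f')
Matching words: ['fed', 'fog']
Count: 2

2


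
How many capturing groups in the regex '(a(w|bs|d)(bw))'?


To count capturing groups, count each '(' that starts a group.
Pattern: '(a(w|bs|d)(bw))'
Walking through the pattern:
  Position 0: '(' -> group #1
  Position 2: '(' -> group #2
  Position 10: '(' -> group #3
Total capturing groups: 3

3


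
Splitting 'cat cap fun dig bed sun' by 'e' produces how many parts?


Splitting by 'e' breaks the string at each occurrence of the separator.
Text: 'cat cap fun dig bed sun'
Parts after split:
  Part 1: 'cat cap fun dig b'
  Part 2: 'd sun'
Total parts: 2

2


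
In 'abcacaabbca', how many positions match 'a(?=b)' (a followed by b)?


Lookahead 'a(?=b)' matches 'a' only when followed by 'b'.
String: 'abcacaabbca'
Checking each position where char is 'a':
  pos 0: 'a' -> MATCH (next='b')
  pos 3: 'a' -> no (next='c')
  pos 5: 'a' -> no (next='a')
  pos 6: 'a' -> MATCH (next='b')
Matching positions: [0, 6]
Count: 2

2


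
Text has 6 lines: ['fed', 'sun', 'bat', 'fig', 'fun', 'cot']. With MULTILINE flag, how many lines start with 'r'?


With MULTILINE flag, ^ matches the start of each line.
Lines: ['fed', 'sun', 'bat', 'fig', 'fun', 'cot']
Checking which lines start with 'r':
  Line 1: 'fed' -> no
  Line 2: 'sun' -> no
  Line 3: 'bat' -> no
  Line 4: 'fig' -> no
  Line 5: 'fun' -> no
  Line 6: 'cot' -> no
Matching lines: []
Count: 0

0


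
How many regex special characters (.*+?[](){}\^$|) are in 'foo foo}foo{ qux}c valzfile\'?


Regex special characters are: . * + ? [ ] ( ) { } \ ^ $ |
Scanning 'foo foo}foo{ qux}c valzfile\':
  pos 7: '}' -> SPECIAL
  pos 11: '{' -> SPECIAL
  pos 16: '}' -> SPECIAL
  pos 27: '\' -> SPECIAL
Special chars found: ['}', '{', '}', '\\']
Total: 4

4


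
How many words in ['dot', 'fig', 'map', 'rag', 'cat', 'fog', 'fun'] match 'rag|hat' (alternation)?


Alternation 'rag|hat' matches either 'rag' or 'hat'.
Checking each word:
  'dot' -> no
  'fig' -> no
  'map' -> no
  'rag' -> MATCH
  'cat' -> no
  'fog' -> no
  'fun' -> no
Matches: ['rag']
Count: 1

1


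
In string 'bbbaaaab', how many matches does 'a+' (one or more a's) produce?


Pattern 'a+' matches one or more consecutive a's.
String: 'bbbaaaab'
Scanning for runs of a:
  Match 1: 'aaaa' (length 4)
Total matches: 1

1


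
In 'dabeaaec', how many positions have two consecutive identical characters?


Looking for consecutive identical characters in 'dabeaaec':
  pos 0-1: 'd' vs 'a' -> different
  pos 1-2: 'a' vs 'b' -> different
  pos 2-3: 'b' vs 'e' -> different
  pos 3-4: 'e' vs 'a' -> different
  pos 4-5: 'a' vs 'a' -> MATCH ('aa')
  pos 5-6: 'a' vs 'e' -> different
  pos 6-7: 'e' vs 'c' -> different
Consecutive identical pairs: ['aa']
Count: 1

1


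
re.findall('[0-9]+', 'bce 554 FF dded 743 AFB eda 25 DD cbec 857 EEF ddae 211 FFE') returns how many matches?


Pattern '[0-9]+' finds one or more digits.
Text: 'bce 554 FF dded 743 AFB eda 25 DD cbec 857 EEF ddae 211 FFE'
Scanning for matches:
  Match 1: '554'
  Match 2: '743'
  Match 3: '25'
  Match 4: '857'
  Match 5: '211'
Total matches: 5

5


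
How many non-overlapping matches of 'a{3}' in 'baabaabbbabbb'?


Pattern 'a{3}' matches exactly 3 consecutive a's (greedy, non-overlapping).
String: 'baabaabbbabbb'
Scanning for runs of a's:
  Run at pos 1: 'aa' (length 2) -> 0 match(es)
  Run at pos 4: 'aa' (length 2) -> 0 match(es)
  Run at pos 9: 'a' (length 1) -> 0 match(es)
Matches found: []
Total: 0

0


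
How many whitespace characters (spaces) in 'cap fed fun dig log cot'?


\s matches whitespace characters (spaces, tabs, etc.).
Text: 'cap fed fun dig log cot'
This text has 6 words separated by spaces.
Number of spaces = number of words - 1 = 6 - 1 = 5

5


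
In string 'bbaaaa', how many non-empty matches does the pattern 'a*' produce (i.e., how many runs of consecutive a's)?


Pattern 'a*' matches zero or more a's. We want non-empty runs of consecutive a's.
String: 'bbaaaa'
Walking through the string to find runs of a's:
  Run 1: positions 2-5 -> 'aaaa'
Non-empty runs found: ['aaaa']
Count: 1

1


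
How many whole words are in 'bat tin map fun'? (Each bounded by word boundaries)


Word boundaries (\b) mark the start/end of each word.
Text: 'bat tin map fun'
Splitting by whitespace:
  Word 1: 'bat'
  Word 2: 'tin'
  Word 3: 'map'
  Word 4: 'fun'
Total whole words: 4

4


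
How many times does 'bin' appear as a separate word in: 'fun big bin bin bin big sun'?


Scanning each word for exact match 'bin':
  Word 1: 'fun' -> no
  Word 2: 'big' -> no
  Word 3: 'bin' -> MATCH
  Word 4: 'bin' -> MATCH
  Word 5: 'bin' -> MATCH
  Word 6: 'big' -> no
  Word 7: 'sun' -> no
Total matches: 3

3


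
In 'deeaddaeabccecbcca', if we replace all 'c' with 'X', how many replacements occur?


re.sub('c', 'X', text) replaces every occurrence of 'c' with 'X'.
Text: 'deeaddaeabccecbcca'
Scanning for 'c':
  pos 10: 'c' -> replacement #1
  pos 11: 'c' -> replacement #2
  pos 13: 'c' -> replacement #3
  pos 15: 'c' -> replacement #4
  pos 16: 'c' -> replacement #5
Total replacements: 5

5


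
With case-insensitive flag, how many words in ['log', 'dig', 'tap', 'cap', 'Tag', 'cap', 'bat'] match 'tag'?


Case-insensitive matching: compare each word's lowercase form to 'tag'.
  'log' -> lower='log' -> no
  'dig' -> lower='dig' -> no
  'tap' -> lower='tap' -> no
  'cap' -> lower='cap' -> no
  'Tag' -> lower='tag' -> MATCH
  'cap' -> lower='cap' -> no
  'bat' -> lower='bat' -> no
Matches: ['Tag']
Count: 1

1


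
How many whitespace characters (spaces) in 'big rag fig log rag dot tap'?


\s matches whitespace characters (spaces, tabs, etc.).
Text: 'big rag fig log rag dot tap'
This text has 7 words separated by spaces.
Number of spaces = number of words - 1 = 7 - 1 = 6

6


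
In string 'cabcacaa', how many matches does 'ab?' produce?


Pattern 'ab?' matches 'a' optionally followed by 'b'.
String: 'cabcacaa'
Scanning left to right for 'a' then checking next char:
  Match 1: 'ab' (a followed by b)
  Match 2: 'a' (a not followed by b)
  Match 3: 'a' (a not followed by b)
  Match 4: 'a' (a not followed by b)
Total matches: 4

4


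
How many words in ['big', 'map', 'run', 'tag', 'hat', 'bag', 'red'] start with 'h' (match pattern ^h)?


Pattern ^h anchors to start of word. Check which words begin with 'h':
  'big' -> no
  'map' -> no
  'run' -> no
  'tag' -> no
  'hat' -> MATCH (starts with 'h')
  'bag' -> no
  'red' -> no
Matching words: ['hat']
Count: 1

1


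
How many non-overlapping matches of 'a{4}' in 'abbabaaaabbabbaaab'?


Pattern 'a{4}' matches exactly 4 consecutive a's (greedy, non-overlapping).
String: 'abbabaaaabbabbaaab'
Scanning for runs of a's:
  Run at pos 0: 'a' (length 1) -> 0 match(es)
  Run at pos 3: 'a' (length 1) -> 0 match(es)
  Run at pos 5: 'aaaa' (length 4) -> 1 match(es)
  Run at pos 11: 'a' (length 1) -> 0 match(es)
  Run at pos 14: 'aaa' (length 3) -> 0 match(es)
Matches found: ['aaaa']
Total: 1

1


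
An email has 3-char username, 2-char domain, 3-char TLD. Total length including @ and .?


An email address has format: username@domain.tld
Username length: 3
'@' character: 1
Domain length: 2
'.' character: 1
TLD length: 3
Total = 3 + 1 + 2 + 1 + 3 = 10

10


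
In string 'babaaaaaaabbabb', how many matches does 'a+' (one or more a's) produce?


Pattern 'a+' matches one or more consecutive a's.
String: 'babaaaaaaabbabb'
Scanning for runs of a:
  Match 1: 'a' (length 1)
  Match 2: 'aaaaaaa' (length 7)
  Match 3: 'a' (length 1)
Total matches: 3

3


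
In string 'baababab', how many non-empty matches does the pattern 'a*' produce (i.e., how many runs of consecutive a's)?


Pattern 'a*' matches zero or more a's. We want non-empty runs of consecutive a's.
String: 'baababab'
Walking through the string to find runs of a's:
  Run 1: positions 1-2 -> 'aa'
  Run 2: positions 4-4 -> 'a'
  Run 3: positions 6-6 -> 'a'
Non-empty runs found: ['aa', 'a', 'a']
Count: 3

3


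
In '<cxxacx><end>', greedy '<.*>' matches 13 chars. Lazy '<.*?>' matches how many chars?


Greedy '<.*>' tries to match as MUCH as possible.
Lazy '<.*?>' tries to match as LITTLE as possible.

String: '<cxxacx><end>'
Greedy '<.*>' starts at first '<' and extends to the LAST '>': '<cxxacx><end>' (13 chars)
Lazy '<.*?>' starts at first '<' and stops at the FIRST '>': '<cxxacx>' (8 chars)

8


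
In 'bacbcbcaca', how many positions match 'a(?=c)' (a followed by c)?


Lookahead 'a(?=c)' matches 'a' only when followed by 'c'.
String: 'bacbcbcaca'
Checking each position where char is 'a':
  pos 1: 'a' -> MATCH (next='c')
  pos 7: 'a' -> MATCH (next='c')
Matching positions: [1, 7]
Count: 2

2


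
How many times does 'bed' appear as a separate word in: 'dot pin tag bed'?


Scanning each word for exact match 'bed':
  Word 1: 'dot' -> no
  Word 2: 'pin' -> no
  Word 3: 'tag' -> no
  Word 4: 'bed' -> MATCH
Total matches: 1

1


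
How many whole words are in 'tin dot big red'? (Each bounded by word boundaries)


Word boundaries (\b) mark the start/end of each word.
Text: 'tin dot big red'
Splitting by whitespace:
  Word 1: 'tin'
  Word 2: 'dot'
  Word 3: 'big'
  Word 4: 'red'
Total whole words: 4

4


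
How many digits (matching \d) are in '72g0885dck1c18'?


\d matches any digit 0-9.
Scanning '72g0885dck1c18':
  pos 0: '7' -> DIGIT
  pos 1: '2' -> DIGIT
  pos 3: '0' -> DIGIT
  pos 4: '8' -> DIGIT
  pos 5: '8' -> DIGIT
  pos 6: '5' -> DIGIT
  pos 10: '1' -> DIGIT
  pos 12: '1' -> DIGIT
  pos 13: '8' -> DIGIT
Digits found: ['7', '2', '0', '8', '8', '5', '1', '1', '8']
Total: 9

9


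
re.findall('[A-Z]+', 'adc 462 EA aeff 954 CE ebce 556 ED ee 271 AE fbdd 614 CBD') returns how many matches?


Pattern '[A-Z]+' finds one or more uppercase letters.
Text: 'adc 462 EA aeff 954 CE ebce 556 ED ee 271 AE fbdd 614 CBD'
Scanning for matches:
  Match 1: 'EA'
  Match 2: 'CE'
  Match 3: 'ED'
  Match 4: 'AE'
  Match 5: 'CBD'
Total matches: 5

5


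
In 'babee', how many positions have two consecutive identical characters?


Looking for consecutive identical characters in 'babee':
  pos 0-1: 'b' vs 'a' -> different
  pos 1-2: 'a' vs 'b' -> different
  pos 2-3: 'b' vs 'e' -> different
  pos 3-4: 'e' vs 'e' -> MATCH ('ee')
Consecutive identical pairs: ['ee']
Count: 1

1


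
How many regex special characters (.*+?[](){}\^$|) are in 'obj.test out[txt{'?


Regex special characters are: . * + ? [ ] ( ) { } \ ^ $ |
Scanning 'obj.test out[txt{':
  pos 3: '.' -> SPECIAL
  pos 12: '[' -> SPECIAL
  pos 16: '{' -> SPECIAL
Special chars found: ['.', '[', '{']
Total: 3

3


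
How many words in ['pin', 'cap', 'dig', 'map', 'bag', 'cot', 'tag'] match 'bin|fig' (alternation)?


Alternation 'bin|fig' matches either 'bin' or 'fig'.
Checking each word:
  'pin' -> no
  'cap' -> no
  'dig' -> no
  'map' -> no
  'bag' -> no
  'cot' -> no
  'tag' -> no
Matches: []
Count: 0

0


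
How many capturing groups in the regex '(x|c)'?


To count capturing groups, count each '(' that starts a group.
Pattern: '(x|c)'
Walking through the pattern:
  Position 0: '(' -> group #1
Total capturing groups: 1

1


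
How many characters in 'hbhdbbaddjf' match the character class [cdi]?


Character class [cdi] matches any of: {c, d, i}
Scanning string 'hbhdbbaddjf' character by character:
  pos 0: 'h' -> no
  pos 1: 'b' -> no
  pos 2: 'h' -> no
  pos 3: 'd' -> MATCH
  pos 4: 'b' -> no
  pos 5: 'b' -> no
  pos 6: 'a' -> no
  pos 7: 'd' -> MATCH
  pos 8: 'd' -> MATCH
  pos 9: 'j' -> no
  pos 10: 'f' -> no
Total matches: 3

3


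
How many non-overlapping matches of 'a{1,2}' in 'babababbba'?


Pattern 'a{1,2}' matches between 1 and 2 consecutive a's (greedy).
String: 'babababbba'
Finding runs of a's and applying greedy matching:
  Run at pos 1: 'a' (length 1)
  Run at pos 3: 'a' (length 1)
  Run at pos 5: 'a' (length 1)
  Run at pos 9: 'a' (length 1)
Matches: ['a', 'a', 'a', 'a']
Count: 4

4


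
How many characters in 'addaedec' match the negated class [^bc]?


Negated class [^bc] matches any char NOT in {b, c}
Scanning 'addaedec':
  pos 0: 'a' -> MATCH
  pos 1: 'd' -> MATCH
  pos 2: 'd' -> MATCH
  pos 3: 'a' -> MATCH
  pos 4: 'e' -> MATCH
  pos 5: 'd' -> MATCH
  pos 6: 'e' -> MATCH
  pos 7: 'c' -> no (excluded)
Total matches: 7

7


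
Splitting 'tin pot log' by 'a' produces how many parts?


Splitting by 'a' breaks the string at each occurrence of the separator.
Text: 'tin pot log'
Parts after split:
  Part 1: 'tin pot log'
Total parts: 1

1


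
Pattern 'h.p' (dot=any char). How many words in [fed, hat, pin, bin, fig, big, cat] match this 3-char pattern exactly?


Pattern 'h.p' means: starts with 'h', any single char, ends with 'p'.
Checking each word (must be exactly 3 chars):
  'fed' (len=3): no
  'hat' (len=3): no
  'pin' (len=3): no
  'bin' (len=3): no
  'fig' (len=3): no
  'big' (len=3): no
  'cat' (len=3): no
Matching words: []
Total: 0

0


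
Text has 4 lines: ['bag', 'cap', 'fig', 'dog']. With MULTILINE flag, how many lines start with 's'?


With MULTILINE flag, ^ matches the start of each line.
Lines: ['bag', 'cap', 'fig', 'dog']
Checking which lines start with 's':
  Line 1: 'bag' -> no
  Line 2: 'cap' -> no
  Line 3: 'fig' -> no
  Line 4: 'dog' -> no
Matching lines: []
Count: 0

0


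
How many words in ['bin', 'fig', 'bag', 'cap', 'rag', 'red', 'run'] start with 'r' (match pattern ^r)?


Pattern ^r anchors to start of word. Check which words begin with 'r':
  'bin' -> no
  'fig' -> no
  'bag' -> no
  'cap' -> no
  'rag' -> MATCH (starts with 'r')
  'red' -> MATCH (starts with 'r')
  'run' -> MATCH (starts with 'r')
Matching words: ['rag', 'red', 'run']
Count: 3

3


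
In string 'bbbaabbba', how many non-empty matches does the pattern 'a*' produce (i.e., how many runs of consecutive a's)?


Pattern 'a*' matches zero or more a's. We want non-empty runs of consecutive a's.
String: 'bbbaabbba'
Walking through the string to find runs of a's:
  Run 1: positions 3-4 -> 'aa'
  Run 2: positions 8-8 -> 'a'
Non-empty runs found: ['aa', 'a']
Count: 2

2


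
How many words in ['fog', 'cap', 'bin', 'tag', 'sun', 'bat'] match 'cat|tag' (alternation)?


Alternation 'cat|tag' matches either 'cat' or 'tag'.
Checking each word:
  'fog' -> no
  'cap' -> no
  'bin' -> no
  'tag' -> MATCH
  'sun' -> no
  'bat' -> no
Matches: ['tag']
Count: 1

1


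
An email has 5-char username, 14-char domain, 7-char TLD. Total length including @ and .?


An email address has format: username@domain.tld
Username length: 5
'@' character: 1
Domain length: 14
'.' character: 1
TLD length: 7
Total = 5 + 1 + 14 + 1 + 7 = 28

28


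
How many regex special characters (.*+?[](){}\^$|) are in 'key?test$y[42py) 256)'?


Regex special characters are: . * + ? [ ] ( ) { } \ ^ $ |
Scanning 'key?test$y[42py) 256)':
  pos 3: '?' -> SPECIAL
  pos 8: '$' -> SPECIAL
  pos 10: '[' -> SPECIAL
  pos 15: ')' -> SPECIAL
  pos 20: ')' -> SPECIAL
Special chars found: ['?', '$', '[', ')', ')']
Total: 5

5


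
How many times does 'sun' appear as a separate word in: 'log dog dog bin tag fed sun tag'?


Scanning each word for exact match 'sun':
  Word 1: 'log' -> no
  Word 2: 'dog' -> no
  Word 3: 'dog' -> no
  Word 4: 'bin' -> no
  Word 5: 'tag' -> no
  Word 6: 'fed' -> no
  Word 7: 'sun' -> MATCH
  Word 8: 'tag' -> no
Total matches: 1

1


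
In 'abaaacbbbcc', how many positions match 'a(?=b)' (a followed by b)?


Lookahead 'a(?=b)' matches 'a' only when followed by 'b'.
String: 'abaaacbbbcc'
Checking each position where char is 'a':
  pos 0: 'a' -> MATCH (next='b')
  pos 2: 'a' -> no (next='a')
  pos 3: 'a' -> no (next='a')
  pos 4: 'a' -> no (next='c')
Matching positions: [0]
Count: 1

1


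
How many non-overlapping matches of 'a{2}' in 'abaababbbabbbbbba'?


Pattern 'a{2}' matches exactly 2 consecutive a's (greedy, non-overlapping).
String: 'abaababbbabbbbbba'
Scanning for runs of a's:
  Run at pos 0: 'a' (length 1) -> 0 match(es)
  Run at pos 2: 'aa' (length 2) -> 1 match(es)
  Run at pos 5: 'a' (length 1) -> 0 match(es)
  Run at pos 9: 'a' (length 1) -> 0 match(es)
  Run at pos 16: 'a' (length 1) -> 0 match(es)
Matches found: ['aa']
Total: 1

1


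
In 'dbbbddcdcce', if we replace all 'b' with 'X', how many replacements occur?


re.sub('b', 'X', text) replaces every occurrence of 'b' with 'X'.
Text: 'dbbbddcdcce'
Scanning for 'b':
  pos 1: 'b' -> replacement #1
  pos 2: 'b' -> replacement #2
  pos 3: 'b' -> replacement #3
Total replacements: 3

3


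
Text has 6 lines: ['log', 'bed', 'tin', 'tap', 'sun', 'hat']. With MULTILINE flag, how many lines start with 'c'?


With MULTILINE flag, ^ matches the start of each line.
Lines: ['log', 'bed', 'tin', 'tap', 'sun', 'hat']
Checking which lines start with 'c':
  Line 1: 'log' -> no
  Line 2: 'bed' -> no
  Line 3: 'tin' -> no
  Line 4: 'tap' -> no
  Line 5: 'sun' -> no
  Line 6: 'hat' -> no
Matching lines: []
Count: 0

0


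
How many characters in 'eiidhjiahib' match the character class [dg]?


Character class [dg] matches any of: {d, g}
Scanning string 'eiidhjiahib' character by character:
  pos 0: 'e' -> no
  pos 1: 'i' -> no
  pos 2: 'i' -> no
  pos 3: 'd' -> MATCH
  pos 4: 'h' -> no
  pos 5: 'j' -> no
  pos 6: 'i' -> no
  pos 7: 'a' -> no
  pos 8: 'h' -> no
  pos 9: 'i' -> no
  pos 10: 'b' -> no
Total matches: 1

1


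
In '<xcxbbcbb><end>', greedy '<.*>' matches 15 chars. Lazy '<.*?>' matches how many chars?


Greedy '<.*>' tries to match as MUCH as possible.
Lazy '<.*?>' tries to match as LITTLE as possible.

String: '<xcxbbcbb><end>'
Greedy '<.*>' starts at first '<' and extends to the LAST '>': '<xcxbbcbb><end>' (15 chars)
Lazy '<.*?>' starts at first '<' and stops at the FIRST '>': '<xcxbbcbb>' (10 chars)

10


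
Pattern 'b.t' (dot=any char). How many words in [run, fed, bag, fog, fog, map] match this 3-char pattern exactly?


Pattern 'b.t' means: starts with 'b', any single char, ends with 't'.
Checking each word (must be exactly 3 chars):
  'run' (len=3): no
  'fed' (len=3): no
  'bag' (len=3): no
  'fog' (len=3): no
  'fog' (len=3): no
  'map' (len=3): no
Matching words: []
Total: 0

0
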